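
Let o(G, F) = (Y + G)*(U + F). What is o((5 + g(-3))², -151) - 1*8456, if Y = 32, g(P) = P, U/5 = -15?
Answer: -16592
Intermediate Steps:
U = -75 (U = 5*(-15) = -75)
o(G, F) = (-75 + F)*(32 + G) (o(G, F) = (32 + G)*(-75 + F) = (-75 + F)*(32 + G))
o((5 + g(-3))², -151) - 1*8456 = (-2400 - 75*(5 - 3)² + 32*(-151) - 151*(5 - 3)²) - 1*8456 = (-2400 - 75*2² - 4832 - 151*2²) - 8456 = (-2400 - 75*4 - 4832 - 151*4) - 8456 = (-2400 - 300 - 4832 - 604) - 8456 = -8136 - 8456 = -16592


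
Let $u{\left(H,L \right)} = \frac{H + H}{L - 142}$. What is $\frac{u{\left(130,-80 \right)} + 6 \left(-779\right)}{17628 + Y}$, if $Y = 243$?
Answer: $- \frac{518944}{1983681} \approx -0.26161$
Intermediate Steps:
$u{\left(H,L \right)} = \frac{2 H}{-142 + L}$
$\frac{u{\left(130,-80 \right)} + 6 \left(-779\right)}{17628 + Y} = \frac{2 \cdot 130 \frac{1}{-142 - 80} + 6 \left(-779\right)}{17628 + 243} = \frac{2 \cdot 130 \frac{1}{-222} - 4674}{17871} = \left(2 \cdot 130 \left(- \frac{1}{222}\right) - 4674\right) \frac{1}{17871} = \left(- \frac{130}{111} - 4674\right) \frac{1}{17871} = \left(- \frac{518944}{111}\right) \frac{1}{17871} = - \frac{518944}{1983681}$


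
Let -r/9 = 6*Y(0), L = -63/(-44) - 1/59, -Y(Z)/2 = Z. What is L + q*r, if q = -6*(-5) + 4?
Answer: 3673/2596 ≈ 1.4149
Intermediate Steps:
q = 34 (q = 30 + 4 = 34)
Y(Z) = -2*Z
L = 3673/2596 (L = -63*(-1/44) - 1*1/59 = 63/44 - 1/59 = 3673/2596 ≈ 1.4149)
r = 0 (r = -54*(-2*0) = -54*0 = -9*0 = 0)
L + q*r = 3673/2596 + 34*0 = 3673/2596 + 0 = 3673/2596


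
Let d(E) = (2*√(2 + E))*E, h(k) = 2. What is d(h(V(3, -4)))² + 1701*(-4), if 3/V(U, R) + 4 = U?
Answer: -6740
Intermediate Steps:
V(U, R) = 3/(-4 + U)
d(E) = 2*E*√(2 + E)
d(h(V(3, -4)))² + 1701*(-4) = (2*2*√(2 + 2))² + 1701*(-4) = (2*2*√4)² - 6804 = (2*2*2)² - 6804 = 8² - 6804 = 64 - 6804 = -6740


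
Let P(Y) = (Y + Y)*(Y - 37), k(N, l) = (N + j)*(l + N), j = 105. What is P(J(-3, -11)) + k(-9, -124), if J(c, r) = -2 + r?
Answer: -11468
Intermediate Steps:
k(N, l) = (105 + N)*(N + l) (k(N, l) = (N + 105)*(l + N) = (105 + N)*(N + l))
P(Y) = 2*Y*(-37 + Y) (P(Y) = (2*Y)*(-37 + Y) = 2*Y*(-37 + Y))
P(J(-3, -11)) + k(-9, -124) = 2*(-2 - 11)*(-37 + (-2 - 11)) + ((-9)**2 + 105*(-9) + 105*(-124) - 9*(-124)) = 2*(-13)*(-37 - 13) + (81 - 945 - 13020 + 1116) = 2*(-13)*(-50) - 12768 = 1300 - 12768 = -11468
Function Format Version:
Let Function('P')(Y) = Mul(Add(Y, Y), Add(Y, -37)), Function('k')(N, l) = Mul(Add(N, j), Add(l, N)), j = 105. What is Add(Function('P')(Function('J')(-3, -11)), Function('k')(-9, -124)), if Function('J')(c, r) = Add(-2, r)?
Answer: -11468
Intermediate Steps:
Function('k')(N, l) = Mul(Add(105, N), Add(N, l)) (Function('k')(N, l) = Mul(Add(N, 105), Add(l, N)) = Mul(Add(105, N), Add(N, l)))
Function('P')(Y) = Mul(2, Y, Add(-37, Y)) (Function('P')(Y) = Mul(Mul(2, Y), Add(-37, Y)) = Mul(2, Y, Add(-37, Y)))
Add(Function('P')(Function('J')(-3, -11)), Function('k')(-9, -124)) = Add(Mul(2, Add(-2, -11), Add(-37, Add(-2, -11))), Add(Pow(-9, 2), Mul(105, -9), Mul(105, -124), Mul(-9, -124))) = Add(Mul(2, -13, Add(-37, -13)), Add(81, -945, -13020, 1116)) = Add(Mul(2, -13, -50), -12768) = Add(1300, -12768) = -11468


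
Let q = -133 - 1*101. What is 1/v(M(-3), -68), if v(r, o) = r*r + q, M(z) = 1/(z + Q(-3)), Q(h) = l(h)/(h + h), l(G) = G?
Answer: -25/5846 ≈ -0.0042764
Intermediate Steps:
q = -234 (q = -133 - 101 = -234)
Q(h) = ½ (Q(h) = h/(h + h) = h/((2*h)) = (1/(2*h))*h = ½)
M(z) = 1/(½ + z) (M(z) = 1/(z + ½) = 1/(½ + z))
v(r, o) = -234 + r² (v(r, o) = r*r - 234 = r² - 234 = -234 + r²)
1/v(M(-3), -68) = 1/(-234 + (2/(1 + 2*(-3)))²) = 1/(-234 + (2/(1 - 6))²) = 1/(-234 + (2/(-5))²) = 1/(-234 + (2*(-⅕))²) = 1/(-234 + (-⅖)²) = 1/(-234 + 4/25) = 1/(-5846/25) = -25/5846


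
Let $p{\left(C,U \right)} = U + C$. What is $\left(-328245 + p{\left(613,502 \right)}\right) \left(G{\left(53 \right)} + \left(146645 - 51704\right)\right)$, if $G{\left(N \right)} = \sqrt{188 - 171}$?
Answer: $-31058049330 - 327130 \sqrt{17} \approx -3.1059 \cdot 10^{10}$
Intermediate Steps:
$p{\left(C,U \right)} = C + U$
$G{\left(N \right)} = \sqrt{17}$
$\left(-328245 + p{\left(613,502 \right)}\right) \left(G{\left(53 \right)} + \left(146645 - 51704\right)\right) = \left(-328245 + \left(613 + 502\right)\right) \left(\sqrt{17} + \left(146645 - 51704\right)\right) = \left(-328245 + 1115\right) \left(\sqrt{17} + \left(146645 - 51704\right)\right) = - 327130 \left(\sqrt{17} + 94941\right) = - 327130 \left(94941 + \sqrt{17}\right) = -31058049330 - 327130 \sqrt{17}$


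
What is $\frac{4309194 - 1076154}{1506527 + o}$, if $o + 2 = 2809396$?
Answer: $\frac{3233040}{4315921} \approx 0.7491$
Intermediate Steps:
$o = 2809394$ ($o = -2 + 2809396 = 2809394$)
$\frac{4309194 - 1076154}{1506527 + o} = \frac{4309194 - 1076154}{1506527 + 2809394} = \frac{3233040}{4315921}$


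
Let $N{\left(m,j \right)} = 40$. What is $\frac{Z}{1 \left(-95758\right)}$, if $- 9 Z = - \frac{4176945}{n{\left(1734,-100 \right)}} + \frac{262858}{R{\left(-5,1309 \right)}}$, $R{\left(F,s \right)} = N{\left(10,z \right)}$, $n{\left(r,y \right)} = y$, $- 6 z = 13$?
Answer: $\frac{483409}{8618220} \approx 0.056091$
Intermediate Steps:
$z = - \frac{13}{6}$ ($z = \left(- \frac{1}{6}\right) 13 = - \frac{13}{6} \approx -2.1667$)
$R{\left(F,s \right)} = 40$
$Z = - \frac{483409}{90}$ ($Z = - \frac{- \frac{4176945}{-100} + \frac{262858}{40}}{9} = - \frac{\left(-4176945\right) \left(- \frac{1}{100}\right) + 262858 \cdot \frac{1}{40}}{9} = - \frac{\frac{835389}{20} + \frac{131429}{20}}{9} = \left(- \frac{1}{9}\right) \frac{483409}{10} = - \frac{483409}{90} \approx -5371.2$)
$\frac{Z}{1 \left(-95758\right)} = - \frac{483409}{90 \cdot 1 \left(-95758\right)} = - \frac{483409}{90 \left(-95758\right)} = \left(- \frac{483409}{90}\right) \left(- \frac{1}{95758}\right) = \frac{483409}{8618220}$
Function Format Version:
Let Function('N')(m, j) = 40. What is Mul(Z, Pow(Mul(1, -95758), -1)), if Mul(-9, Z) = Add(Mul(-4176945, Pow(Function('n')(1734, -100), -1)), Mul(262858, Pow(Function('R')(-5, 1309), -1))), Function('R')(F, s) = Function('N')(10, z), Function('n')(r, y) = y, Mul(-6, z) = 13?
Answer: Rational(483409, 8618220) ≈ 0.056091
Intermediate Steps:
z = Rational(-13, 6) (z = Mul(Rational(-1, 6), 13) = Rational(-13, 6) ≈ -2.1667)
Function('R')(F, s) = 40
Z = Rational(-483409, 90) (Z = Mul(Rational(-1, 9), Add(Mul(-4176945, Pow(-100, -1)), Mul(262858, Pow(40, -1)))) = Mul(Rational(-1, 9), Add(Mul(-4176945, Rational(-1, 100)), Mul(262858, Rational(1, 40)))) = Mul(Rational(-1, 9), Add(Rational(835389, 20), Rational(131429, 20))) = Mul(Rational(-1, 9), Rational(483409, 10)) = Rational(-483409, 90) ≈ -5371.2)
Mul(Z, Pow(Mul(1, -95758), -1)) = Mul(Rational(-483409, 90), Pow(Mul(1, -95758), -1)) = Mul(Rational(-483409, 90), Pow(-95758, -1)) = Mul(Rational(-483409, 90), Rational(-1, 95758)) = Rational(483409, 8618220)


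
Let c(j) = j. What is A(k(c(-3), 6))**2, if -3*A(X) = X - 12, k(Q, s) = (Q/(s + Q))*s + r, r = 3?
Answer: 25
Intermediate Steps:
k(Q, s) = 3 + Q*s/(Q + s) (k(Q, s) = (Q/(s + Q))*s + 3 = (Q/(Q + s))*s + 3 = Q*s/(Q + s) + 3 = 3 + Q*s/(Q + s))
A(X) = 4 - X/3 (A(X) = -(X - 12)/3 = -(-12 + X)/3 = 4 - X/3)
A(k(c(-3), 6))**2 = (4 - (3*(-3) + 3*6 - 3*6)/(3*(-3 + 6)))**2 = (4 - (-9 + 18 - 18)/(3*3))**2 = (4 - (-9)/9)**2 = (4 - 1/3*(-3))**2 = (4 + 1)**2 = 5**2 = 25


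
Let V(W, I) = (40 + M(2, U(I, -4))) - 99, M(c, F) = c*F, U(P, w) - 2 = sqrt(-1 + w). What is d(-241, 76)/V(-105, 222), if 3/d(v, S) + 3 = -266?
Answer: 11/54607 + 2*I*sqrt(5)/273035 ≈ 0.00020144 + 1.6379e-5*I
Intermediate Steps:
U(P, w) = 2 + sqrt(-1 + w)
d(v, S) = -3/269 (d(v, S) = 3/(-3 - 266) = 3/(-269) = 3*(-1/269) = -3/269)
M(c, F) = F*c
V(W, I) = -55 + 2*I*sqrt(5) (V(W, I) = (40 + (2 + sqrt(-1 - 4))*2) - 99 = (40 + (2 + sqrt(-5))*2) - 99 = (40 + (2 + I*sqrt(5))*2) - 99 = (40 + (4 + 2*I*sqrt(5))) - 99 = (44 + 2*I*sqrt(5)) - 99 = -55 + 2*I*sqrt(5))
d(-241, 76)/V(-105, 222) = -3/(269*(-55 + 2*I*sqrt(5)))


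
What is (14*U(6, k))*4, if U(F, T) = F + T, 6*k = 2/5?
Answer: 5096/15 ≈ 339.73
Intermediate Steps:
k = 1/15 (k = (2/5)/6 = (2*(1/5))/6 = (1/6)*(2/5) = 1/15 ≈ 0.066667)
(14*U(6, k))*4 = (14*(6 + 1/15))*4 = (14*(91/15))*4 = (1274/15)*4 = 5096/15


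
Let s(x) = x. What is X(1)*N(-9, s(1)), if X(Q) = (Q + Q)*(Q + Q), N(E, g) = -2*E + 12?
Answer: 120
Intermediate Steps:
N(E, g) = 12 - 2*E
X(Q) = 4*Q² (X(Q) = (2*Q)*(2*Q) = 4*Q²)
X(1)*N(-9, s(1)) = (4*1²)*(12 - 2*(-9)) = (4*1)*(12 + 18) = 4*30 = 120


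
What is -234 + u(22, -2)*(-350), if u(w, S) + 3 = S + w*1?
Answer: -6184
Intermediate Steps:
u(w, S) = -3 + S + w (u(w, S) = -3 + (S + w*1) = -3 + (S + w) = -3 + S + w)
-234 + u(22, -2)*(-350) = -234 + (-3 - 2 + 22)*(-350) = -234 + 17*(-350) = -234 - 5950 = -6184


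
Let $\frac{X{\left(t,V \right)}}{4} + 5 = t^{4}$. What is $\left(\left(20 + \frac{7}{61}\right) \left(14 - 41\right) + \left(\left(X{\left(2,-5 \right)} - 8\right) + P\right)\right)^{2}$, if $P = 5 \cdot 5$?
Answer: $\frac{864830464}{3721} \approx 2.3242 \cdot 10^{5}$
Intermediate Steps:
$P = 25$
$X{\left(t,V \right)} = -20 + 4 t^{4}$
$\left(\left(20 + \frac{7}{61}\right) \left(14 - 41\right) + \left(\left(X{\left(2,-5 \right)} - 8\right) + P\right)\right)^{2} = \left(\left(20 + \frac{7}{61}\right) \left(14 - 41\right) + \left(\left(\left(-20 + 4 \cdot 2^{4}\right) - 8\right) + 25\right)\right)^{2} = \left(\left(20 + 7 \cdot \frac{1}{61}\right) \left(-27\right) + \left(\left(\left(-20 + 4 \cdot 16\right) - 8\right) + 25\right)\right)^{2} = \left(\left(20 + \frac{7}{61}\right) \left(-27\right) + \left(\left(\left(-20 + 64\right) - 8\right) + 25\right)\right)^{2} = \left(\frac{1227}{61} \left(-27\right) + \left(\left(44 - 8\right) + 25\right)\right)^{2} = \left(- \frac{33129}{61} + \left(36 + 25\right)\right)^{2} = \left(- \frac{33129}{61} + 61\right)^{2} = \left(- \frac{29408}{61}\right)^{2} = \frac{864830464}{3721}$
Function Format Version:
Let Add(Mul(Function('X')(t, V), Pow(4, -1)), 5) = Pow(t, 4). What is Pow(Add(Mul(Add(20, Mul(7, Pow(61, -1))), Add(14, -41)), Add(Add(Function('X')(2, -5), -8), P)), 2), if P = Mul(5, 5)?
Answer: Rational(864830464, 3721) ≈ 2.3242e+5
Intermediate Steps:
P = 25
Function('X')(t, V) = Add(-20, Mul(4, Pow(t, 4)))
Pow(Add(Mul(Add(20, Mul(7, Pow(61, -1))), Add(14, -41)), Add(Add(Function('X')(2, -5), -8), P)), 2) = Pow(Add(Mul(Add(20, Mul(7, Pow(61, -1))), Add(14, -41)), Add(Add(Add(-20, Mul(4, Pow(2, 4))), -8), 25)), 2) = Pow(Add(Mul(Add(20, Mul(7, Rational(1, 61))), -27), Add(Add(Add(-20, Mul(4, 16)), -8), 25)), 2) = Pow(Add(Mul(Add(20, Rational(7, 61)), -27), Add(Add(Add(-20, 64), -8), 25)), 2) = Pow(Add(Mul(Rational(1227, 61), -27), Add(Add(44, -8), 25)), 2) = Pow(Add(Rational(-33129, 61), Add(36, 25)), 2) = Pow(Add(Rational(-33129, 61), 61), 2) = Pow(Rational(-29408, 61), 2) = Rational(864830464, 3721)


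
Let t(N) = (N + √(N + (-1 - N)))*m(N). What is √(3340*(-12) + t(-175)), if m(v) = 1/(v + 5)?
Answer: √(-1158282250 - 170*I)/170 ≈ 1.4691e-5 - 200.2*I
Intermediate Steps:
m(v) = 1/(5 + v)
t(N) = (I + N)/(5 + N) (t(N) = (N + √(N + (-1 - N)))/(5 + N) = (N + √(-1))/(5 + N) = (N + I)/(5 + N) = (I + N)/(5 + N))
√(3340*(-12) + t(-175)) = √(3340*(-12) + (I - 175)/(5 - 175)) = √(-40080 + (-175 + I)/(-170)) = √(-40080 - (-175 + I)/170) = √(-40080 + (35/34 - I/170)) = √(-1362685/34 - I/170)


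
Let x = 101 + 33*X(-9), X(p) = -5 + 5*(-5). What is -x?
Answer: 889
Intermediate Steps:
X(p) = -30 (X(p) = -5 - 25 = -30)
x = -889 (x = 101 + 33*(-30) = 101 - 990 = -889)
-x = -1*(-889) = 889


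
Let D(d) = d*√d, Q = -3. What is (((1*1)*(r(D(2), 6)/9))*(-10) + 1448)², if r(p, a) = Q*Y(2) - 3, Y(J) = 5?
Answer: 2155024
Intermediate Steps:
D(d) = d^(3/2)
r(p, a) = -18 (r(p, a) = -3*5 - 3 = -15 - 3 = -18)
(((1*1)*(r(D(2), 6)/9))*(-10) + 1448)² = (((1*1)*(-18/9))*(-10) + 1448)² = ((1*(-18*⅑))*(-10) + 1448)² = ((1*(-2))*(-10) + 1448)² = (-2*(-10) + 1448)² = (20 + 1448)² = 1468² = 2155024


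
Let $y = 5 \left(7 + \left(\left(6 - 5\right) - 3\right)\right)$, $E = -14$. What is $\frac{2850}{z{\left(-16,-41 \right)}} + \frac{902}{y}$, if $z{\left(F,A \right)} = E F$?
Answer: $\frac{136649}{2800} \approx 48.803$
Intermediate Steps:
$z{\left(F,A \right)} = - 14 F$
$y = 25$ ($y = 5 \left(7 + \left(1 - 3\right)\right) = 5 \left(7 - 2\right) = 5 \cdot 5 = 25$)
$\frac{2850}{z{\left(-16,-41 \right)}} + \frac{902}{y} = \frac{2850}{\left(-14\right) \left(-16\right)} + \frac{902}{25} = \frac{2850}{224} + 902 \cdot \frac{1}{25} = 2850 \cdot \frac{1}{224} + \frac{902}{25} = \frac{1425}{112} + \frac{902}{25} = \frac{136649}{2800}$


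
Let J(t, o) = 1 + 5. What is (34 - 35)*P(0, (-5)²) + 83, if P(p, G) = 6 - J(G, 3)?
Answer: 83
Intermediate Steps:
J(t, o) = 6
P(p, G) = 0 (P(p, G) = 6 - 1*6 = 6 - 6 = 0)
(34 - 35)*P(0, (-5)²) + 83 = (34 - 35)*0 + 83 = -1*0 + 83 = 0 + 83 = 83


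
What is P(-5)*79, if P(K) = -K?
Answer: 395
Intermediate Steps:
P(-5)*79 = -1*(-5)*79 = 5*79 = 395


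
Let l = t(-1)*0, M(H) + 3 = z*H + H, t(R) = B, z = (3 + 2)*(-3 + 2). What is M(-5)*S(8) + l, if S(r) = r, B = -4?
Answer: 136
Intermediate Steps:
z = -5 (z = 5*(-1) = -5)
t(R) = -4
M(H) = -3 - 4*H (M(H) = -3 + (-5*H + H) = -3 - 4*H)
l = 0 (l = -4*0 = 0)
M(-5)*S(8) + l = (-3 - 4*(-5))*8 + 0 = (-3 + 20)*8 + 0 = 17*8 + 0 = 136 + 0 = 136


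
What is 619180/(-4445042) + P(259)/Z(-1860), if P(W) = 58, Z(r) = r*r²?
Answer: -996083598973109/7150801295988000 ≈ -0.13930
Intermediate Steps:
Z(r) = r³
619180/(-4445042) + P(259)/Z(-1860) = 619180/(-4445042) + 58/((-1860)³) = 619180*(-1/4445042) + 58/(-6434856000) = -309590/2222521 + 58*(-1/6434856000) = -309590/2222521 - 29/3217428000 = -996083598973109/7150801295988000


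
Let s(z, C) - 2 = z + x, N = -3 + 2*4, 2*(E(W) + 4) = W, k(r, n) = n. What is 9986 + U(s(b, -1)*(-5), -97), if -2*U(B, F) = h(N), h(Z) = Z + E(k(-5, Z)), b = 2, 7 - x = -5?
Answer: 39937/4 ≈ 9984.3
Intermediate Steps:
x = 12 (x = 7 - 1*(-5) = 7 + 5 = 12)
E(W) = -4 + W/2
N = 5 (N = -3 + 8 = 5)
s(z, C) = 14 + z (s(z, C) = 2 + (z + 12) = 2 + (12 + z) = 14 + z)
h(Z) = -4 + 3*Z/2 (h(Z) = Z + (-4 + Z/2) = -4 + 3*Z/2)
U(B, F) = -7/4 (U(B, F) = -(-4 + (3/2)*5)/2 = -(-4 + 15/2)/2 = -½*7/2 = -7/4)
9986 + U(s(b, -1)*(-5), -97) = 9986 - 7/4 = 39937/4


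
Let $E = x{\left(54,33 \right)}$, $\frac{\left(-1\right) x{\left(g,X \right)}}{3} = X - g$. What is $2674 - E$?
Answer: $2611$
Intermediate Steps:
$x{\left(g,X \right)} = - 3 X + 3 g$ ($x{\left(g,X \right)} = - 3 \left(X - g\right) = - 3 X + 3 g$)
$E = 63$ ($E = \left(-3\right) 33 + 3 \cdot 54 = -99 + 162 = 63$)
$2674 - E = 2674 - 63 = 2611$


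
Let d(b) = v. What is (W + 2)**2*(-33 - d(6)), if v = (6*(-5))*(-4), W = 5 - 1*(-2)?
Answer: -12393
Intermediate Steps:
W = 7 (W = 5 + 2 = 7)
v = 120 (v = -30*(-4) = 120)
d(b) = 120
(W + 2)**2*(-33 - d(6)) = (7 + 2)**2*(-33 - 1*120) = 9**2*(-33 - 120) = 81*(-153) = -12393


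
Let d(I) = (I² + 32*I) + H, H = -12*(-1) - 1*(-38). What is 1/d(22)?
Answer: 1/1238 ≈ 0.00080775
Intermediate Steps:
H = 50 (H = 12 + 38 = 50)
d(I) = 50 + I² + 32*I (d(I) = (I² + 32*I) + 50 = 50 + I² + 32*I)
1/d(22) = 1/(50 + 22² + 32*22) = 1/(50 + 484 + 704) = 1/1238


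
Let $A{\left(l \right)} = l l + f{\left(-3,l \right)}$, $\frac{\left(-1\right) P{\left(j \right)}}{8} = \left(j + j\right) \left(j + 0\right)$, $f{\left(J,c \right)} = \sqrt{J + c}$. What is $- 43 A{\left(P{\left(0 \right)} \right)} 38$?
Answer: $- 1634 i \sqrt{3} \approx - 2830.2 i$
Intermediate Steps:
$P{\left(j \right)} = - 16 j^{2}$ ($P{\left(j \right)} = - 8 \left(j + j\right) \left(j + 0\right) = - 8 \cdot 2 j j = - 8 \cdot 2 j^{2} = - 16 j^{2}$)
$A{\left(l \right)} = l^{2} + \sqrt{-3 + l}$ ($A{\left(l \right)} = l l + \sqrt{-3 + l} = l^{2} + \sqrt{-3 + l}$)
$- 43 A{\left(P{\left(0 \right)} \right)} 38 = - 43 \left(\left(- 16 \cdot 0^{2}\right)^{2} + \sqrt{-3 - 16 \cdot 0^{2}}\right) 38 = - 43 \left(\left(\left(-16\right) 0\right)^{2} + \sqrt{-3 - 0}\right) 38 = - 43 \left(0^{2} + \sqrt{-3 + 0}\right) 38 = - 43 \left(0 + \sqrt{-3}\right) 38 = - 43 \left(0 + i \sqrt{3}\right) 38 = - 43 i \sqrt{3} \cdot 38 = - 1634 i \sqrt{3}$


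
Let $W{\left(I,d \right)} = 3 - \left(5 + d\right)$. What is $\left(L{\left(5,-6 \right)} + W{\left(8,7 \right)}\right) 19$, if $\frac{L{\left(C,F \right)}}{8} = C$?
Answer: $589$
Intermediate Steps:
$W{\left(I,d \right)} = -2 - d$
$L{\left(C,F \right)} = 8 C$
$\left(L{\left(5,-6 \right)} + W{\left(8,7 \right)}\right) 19 = \left(8 \cdot 5 - 9\right) 19 = \left(40 - 9\right) 19 = 31 \cdot 19 = 589$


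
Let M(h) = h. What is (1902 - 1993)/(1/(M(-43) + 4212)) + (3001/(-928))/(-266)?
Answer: -93648944391/246848 ≈ -3.7938e+5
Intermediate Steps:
(1902 - 1993)/(1/(M(-43) + 4212)) + (3001/(-928))/(-266) = (1902 - 1993)/(1/(-43 + 4212)) + (3001/(-928))/(-266) = -91/(1/4169) + (3001*(-1/928))*(-1/266) = -91/1/4169 - 3001/928*(-1/266) = -91*4169 + 3001/246848 = -379379 + 3001/246848 = -93648944391/246848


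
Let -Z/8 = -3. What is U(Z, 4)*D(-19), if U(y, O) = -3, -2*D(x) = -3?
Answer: -9/2 ≈ -4.5000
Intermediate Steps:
Z = 24 (Z = -8*(-3) = 24)
D(x) = 3/2 (D(x) = -½*(-3) = 3/2)
U(Z, 4)*D(-19) = -3*3/2 = -9/2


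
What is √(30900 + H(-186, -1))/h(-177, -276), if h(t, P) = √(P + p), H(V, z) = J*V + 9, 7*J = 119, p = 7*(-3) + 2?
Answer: -3*I*√909485/295 ≈ -9.6983*I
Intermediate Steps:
p = -19 (p = -21 + 2 = -19)
J = 17 (J = (⅐)*119 = 17)
H(V, z) = 9 + 17*V (H(V, z) = 17*V + 9 = 9 + 17*V)
h(t, P) = √(-19 + P) (h(t, P) = √(P - 19) = √(-19 + P))
√(30900 + H(-186, -1))/h(-177, -276) = √(30900 + (9 + 17*(-186)))/(√(-19 - 276)) = √(30900 + (9 - 3162))/(√(-295)) = √(30900 - 3153)/((I*√295)) = √27747*(-I*√295/295) = (3*√3083)*(-I*√295/295) = -3*I*√909485/295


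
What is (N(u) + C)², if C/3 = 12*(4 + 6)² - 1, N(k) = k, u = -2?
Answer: 12924025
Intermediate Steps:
C = 3597 (C = 3*(12*(4 + 6)² - 1) = 3*(12*10² - 1) = 3*(12*100 - 1) = 3*(1200 - 1) = 3*1199 = 3597)
(N(u) + C)² = (-2 + 3597)² = 3595² = 12924025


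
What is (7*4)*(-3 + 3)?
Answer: 0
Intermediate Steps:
(7*4)*(-3 + 3) = 28*0 = 0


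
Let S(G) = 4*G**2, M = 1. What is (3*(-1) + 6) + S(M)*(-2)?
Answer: -5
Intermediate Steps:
(3*(-1) + 6) + S(M)*(-2) = (3*(-1) + 6) + (4*1**2)*(-2) = (-3 + 6) + (4*1)*(-2) = 3 + 4*(-2) = 3 - 8 = -5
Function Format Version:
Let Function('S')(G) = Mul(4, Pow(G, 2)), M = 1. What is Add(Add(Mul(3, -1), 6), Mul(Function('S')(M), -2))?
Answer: -5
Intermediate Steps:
Add(Add(Mul(3, -1), 6), Mul(Function('S')(M), -2)) = Add(Add(Mul(3, -1), 6), Mul(Mul(4, Pow(1, 2)), -2)) = Add(Add(-3, 6), Mul(Mul(4, 1), -2)) = Add(3, Mul(4, -2)) = Add(3, -8) = -5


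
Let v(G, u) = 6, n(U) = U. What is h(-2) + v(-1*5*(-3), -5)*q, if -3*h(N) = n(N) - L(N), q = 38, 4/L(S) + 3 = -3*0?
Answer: 2054/9 ≈ 228.22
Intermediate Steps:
L(S) = -4/3 (L(S) = 4/(-3 - 3*0) = 4/(-3 + 0) = 4/(-3) = 4*(-⅓) = -4/3)
h(N) = -4/9 - N/3 (h(N) = -(N - 1*(-4/3))/3 = -(N + 4/3)/3 = -(4/3 + N)/3 = -4/9 - N/3)
h(-2) + v(-1*5*(-3), -5)*q = (-4/9 - ⅓*(-2)) + 6*38 = (-4/9 + ⅔) + 228 = 2/9 + 228 = 2054/9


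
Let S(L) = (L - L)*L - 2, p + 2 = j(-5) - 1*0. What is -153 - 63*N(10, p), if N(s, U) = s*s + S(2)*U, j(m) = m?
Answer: -7335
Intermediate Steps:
p = -7 (p = -2 + (-5 - 1*0) = -2 + (-5 + 0) = -2 - 5 = -7)
S(L) = -2 (S(L) = 0*L - 2 = 0 - 2 = -2)
N(s, U) = s² - 2*U (N(s, U) = s*s - 2*U = s² - 2*U)
-153 - 63*N(10, p) = -153 - 63*(10² - 2*(-7)) = -153 - 63*(100 + 14) = -153 - 63*114 = -153 - 7182 = -7335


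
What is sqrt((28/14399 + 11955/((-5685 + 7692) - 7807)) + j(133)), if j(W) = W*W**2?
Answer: sqrt(27675389574029490)/108460 ≈ 1533.8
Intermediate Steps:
j(W) = W**3
sqrt((28/14399 + 11955/((-5685 + 7692) - 7807)) + j(133)) = sqrt((28/14399 + 11955/((-5685 + 7692) - 7807)) + 133**3) = sqrt((28*(1/14399) + 11955/(2007 - 7807)) + 2352637) = sqrt((4/2057 + 11955/(-5800)) + 2352637) = sqrt((4/2057 + 11955*(-1/5800)) + 2352637) = sqrt((4/2057 - 2391/1160) + 2352637) = sqrt(-4913647/2386120 + 2352637) = sqrt(5613669284793/2386120) = sqrt(27675389574029490)/108460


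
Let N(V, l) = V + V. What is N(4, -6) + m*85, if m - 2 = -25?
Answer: -1947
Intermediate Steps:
m = -23 (m = 2 - 25 = -23)
N(V, l) = 2*V
N(4, -6) + m*85 = 2*4 - 23*85 = 8 - 1955 = -1947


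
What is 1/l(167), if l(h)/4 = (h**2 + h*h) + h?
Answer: 1/223780 ≈ 4.4687e-6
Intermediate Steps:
l(h) = 4*h + 8*h**2 (l(h) = 4*((h**2 + h*h) + h) = 4*((h**2 + h**2) + h) = 4*(2*h**2 + h) = 4*(h + 2*h**2) = 4*h + 8*h**2)
1/l(167) = 1/(4*167*(1 + 2*167)) = 1/(4*167*(1 + 334)) = 1/(4*167*335) = 1/223780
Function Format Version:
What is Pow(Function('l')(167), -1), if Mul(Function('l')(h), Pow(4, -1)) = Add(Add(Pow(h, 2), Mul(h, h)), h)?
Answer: Rational(1, 223780) ≈ 4.4687e-6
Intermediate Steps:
Function('l')(h) = Add(Mul(4, h), Mul(8, Pow(h, 2))) (Function('l')(h) = Mul(4, Add(Add(Pow(h, 2), Mul(h, h)), h)) = Mul(4, Add(Add(Pow(h, 2), Pow(h, 2)), h)) = Mul(4, Add(Mul(2, Pow(h, 2)), h)) = Mul(4, Add(h, Mul(2, Pow(h, 2)))) = Add(Mul(4, h), Mul(8, Pow(h, 2))))
Pow(Function('l')(167), -1) = Pow(Mul(4, 167, Add(1, Mul(2, 167))), -1) = Pow(Mul(4, 167, Add(1, 334)), -1) = Pow(Mul(4, 167, 335), -1) = Pow(223780, -1) = Rational(1, 223780)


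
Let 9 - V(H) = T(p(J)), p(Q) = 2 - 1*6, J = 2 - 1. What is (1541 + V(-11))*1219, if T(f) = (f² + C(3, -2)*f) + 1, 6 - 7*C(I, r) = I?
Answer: 13095717/7 ≈ 1.8708e+6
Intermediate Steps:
J = 1
C(I, r) = 6/7 - I/7
p(Q) = -4 (p(Q) = 2 - 6 = -4)
T(f) = 1 + f² + 3*f/7 (T(f) = (f² + (6/7 - ⅐*3)*f) + 1 = (f² + (6/7 - 3/7)*f) + 1 = (f² + 3*f/7) + 1 = 1 + f² + 3*f/7)
V(H) = -44/7 (V(H) = 9 - (1 + (-4)² + (3/7)*(-4)) = 9 - (1 + 16 - 12/7) = 9 - 1*107/7 = 9 - 107/7 = -44/7)
(1541 + V(-11))*1219 = (1541 - 44/7)*1219 = (10743/7)*1219 = 13095717/7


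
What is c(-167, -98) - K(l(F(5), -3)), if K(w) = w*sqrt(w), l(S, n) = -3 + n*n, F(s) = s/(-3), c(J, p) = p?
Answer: -98 - 6*sqrt(6) ≈ -112.70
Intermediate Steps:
F(s) = -s/3 (F(s) = s*(-1/3) = -s/3)
l(S, n) = -3 + n**2
K(w) = w**(3/2)
c(-167, -98) - K(l(F(5), -3)) = -98 - (-3 + (-3)**2)**(3/2) = -98 - (-3 + 9)**(3/2) = -98 - 6**(3/2) = -98 - 6*sqrt(6)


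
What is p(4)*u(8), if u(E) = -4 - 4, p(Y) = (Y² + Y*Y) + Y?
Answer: -288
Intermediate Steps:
p(Y) = Y + 2*Y² (p(Y) = (Y² + Y²) + Y = 2*Y² + Y = Y + 2*Y²)
u(E) = -8
p(4)*u(8) = (4*(1 + 2*4))*(-8) = (4*(1 + 8))*(-8) = (4*9)*(-8) = 36*(-8) = -288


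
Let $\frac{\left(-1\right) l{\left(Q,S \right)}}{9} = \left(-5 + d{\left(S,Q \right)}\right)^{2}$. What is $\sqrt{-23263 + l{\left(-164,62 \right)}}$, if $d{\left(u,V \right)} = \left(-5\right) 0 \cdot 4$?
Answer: $8 i \sqrt{367} \approx 153.26 i$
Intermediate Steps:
$d{\left(u,V \right)} = 0$ ($d{\left(u,V \right)} = 0 \cdot 4 = 0$)
$l{\left(Q,S \right)} = -225$ ($l{\left(Q,S \right)} = - 9 \left(-5 + 0\right)^{2} = - 9 \left(-5\right)^{2} = \left(-9\right) 25 = -225$)
$\sqrt{-23263 + l{\left(-164,62 \right)}} = \sqrt{-23263 - 225} = \sqrt{-23488} = 8 i \sqrt{367}$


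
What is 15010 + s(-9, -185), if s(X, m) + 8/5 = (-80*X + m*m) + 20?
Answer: 249867/5 ≈ 49973.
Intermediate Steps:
s(X, m) = 92/5 + m² - 80*X (s(X, m) = -8/5 + ((-80*X + m*m) + 20) = -8/5 + ((-80*X + m²) + 20) = -8/5 + ((m² - 80*X) + 20) = -8/5 + (20 + m² - 80*X) = 92/5 + m² - 80*X)
15010 + s(-9, -185) = 15010 + (92/5 + (-185)² - 80*(-9)) = 15010 + (92/5 + 34225 + 720) = 15010 + 174817/5 = 249867/5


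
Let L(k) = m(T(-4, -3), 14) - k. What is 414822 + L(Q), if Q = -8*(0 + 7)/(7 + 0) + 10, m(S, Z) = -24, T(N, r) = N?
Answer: 414796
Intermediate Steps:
Q = 2 (Q = -56/7 + 10 = -8*1 + 10 = -8 + 10 = 2)
L(k) = -24 - k
414822 + L(Q) = 414822 + (-24 - 1*2) = 414822 + (-24 - 2) = 414822 - 26 = 414796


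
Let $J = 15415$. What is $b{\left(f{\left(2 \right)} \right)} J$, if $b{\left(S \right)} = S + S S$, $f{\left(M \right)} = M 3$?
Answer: $647430$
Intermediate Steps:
$f{\left(M \right)} = 3 M$
$b{\left(S \right)} = S + S^{2}$
$b{\left(f{\left(2 \right)} \right)} J = 3 \cdot 2 \left(1 + 3 \cdot 2\right) 15415 = 6 \left(1 + 6\right) 15415 = 6 \cdot 7 \cdot 15415 = 42 \cdot 15415 = 647430$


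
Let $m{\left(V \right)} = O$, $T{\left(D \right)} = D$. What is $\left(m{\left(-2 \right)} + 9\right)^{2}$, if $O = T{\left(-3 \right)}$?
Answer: $36$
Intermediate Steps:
$O = -3$
$m{\left(V \right)} = -3$
$\left(m{\left(-2 \right)} + 9\right)^{2} = \left(-3 + 9\right)^{2} = 6^{2} = 36$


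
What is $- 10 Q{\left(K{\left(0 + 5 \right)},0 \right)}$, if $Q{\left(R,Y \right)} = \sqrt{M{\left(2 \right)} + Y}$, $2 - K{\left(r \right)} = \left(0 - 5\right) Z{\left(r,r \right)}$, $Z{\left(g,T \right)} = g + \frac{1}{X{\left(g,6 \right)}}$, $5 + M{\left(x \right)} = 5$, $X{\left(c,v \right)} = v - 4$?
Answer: $0$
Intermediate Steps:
$X{\left(c,v \right)} = -4 + v$ ($X{\left(c,v \right)} = v - 4 = -4 + v$)
$M{\left(x \right)} = 0$ ($M{\left(x \right)} = -5 + 5 = 0$)
$Z{\left(g,T \right)} = \frac{1}{2} + g$ ($Z{\left(g,T \right)} = g + \frac{1}{-4 + 6} = g + \frac{1}{2} = \frac{1}{2} + g$)
$K{\left(r \right)} = \frac{9}{2} + 5 r$ ($K{\left(r \right)} = 2 - \left(0 - 5\right) \left(\frac{1}{2} + r\right) = 2 - - 5 \left(\frac{1}{2} + r\right) = 2 - \left(- \frac{5}{2} - 5 r\right) = 2 + \left(\frac{5}{2} + 5 r\right) = \frac{9}{2} + 5 r$)
$Q{\left(R,Y \right)} = \sqrt{Y}$ ($Q{\left(R,Y \right)} = \sqrt{0 + Y} = \sqrt{Y}$)
$- 10 Q{\left(K{\left(0 + 5 \right)},0 \right)} = - 10 \sqrt{0} = \left(-10\right) 0 = 0$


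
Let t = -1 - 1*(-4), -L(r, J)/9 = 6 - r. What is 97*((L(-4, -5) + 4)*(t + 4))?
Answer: -58394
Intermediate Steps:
L(r, J) = -54 + 9*r (L(r, J) = -9*(6 - r) = -54 + 9*r)
t = 3 (t = -1 + 4 = 3)
97*((L(-4, -5) + 4)*(t + 4)) = 97*(((-54 + 9*(-4)) + 4)*(3 + 4)) = 97*(((-54 - 36) + 4)*7) = 97*((-90 + 4)*7) = 97*(-86*7) = 97*(-602) = -58394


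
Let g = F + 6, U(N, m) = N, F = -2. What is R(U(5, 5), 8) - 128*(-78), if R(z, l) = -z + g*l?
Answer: 10011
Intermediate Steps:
g = 4 (g = -2 + 6 = 4)
R(z, l) = -z + 4*l
R(U(5, 5), 8) - 128*(-78) = (-1*5 + 4*8) - 128*(-78) = (-5 + 32) + 9984 = 27 + 9984 = 10011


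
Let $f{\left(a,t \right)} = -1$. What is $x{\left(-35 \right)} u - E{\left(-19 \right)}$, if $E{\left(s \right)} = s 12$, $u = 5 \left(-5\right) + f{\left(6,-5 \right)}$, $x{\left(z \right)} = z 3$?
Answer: $2958$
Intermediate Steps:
$x{\left(z \right)} = 3 z$
$u = -26$ ($u = 5 \left(-5\right) - 1 = -25 - 1 = -26$)
$E{\left(s \right)} = 12 s$
$x{\left(-35 \right)} u - E{\left(-19 \right)} = 3 \left(-35\right) \left(-26\right) - 12 \left(-19\right) = \left(-105\right) \left(-26\right) - -228 = 2730 + 228 = 2958$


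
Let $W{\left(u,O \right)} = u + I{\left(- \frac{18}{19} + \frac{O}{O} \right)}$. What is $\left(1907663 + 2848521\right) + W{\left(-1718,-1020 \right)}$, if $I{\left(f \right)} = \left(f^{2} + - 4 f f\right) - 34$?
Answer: $\frac{1716349949}{361} \approx 4.7544 \cdot 10^{6}$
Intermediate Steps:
$I{\left(f \right)} = -34 - 3 f^{2}$ ($I{\left(f \right)} = \left(f^{2} - 4 f^{2}\right) - 34 = - 3 f^{2} - 34 = -34 - 3 f^{2}$)
$W{\left(u,O \right)} = - \frac{12277}{361} + u$ ($W{\left(u,O \right)} = u - \left(34 + 3 \left(- \frac{18}{19} + \frac{O}{O}\right)^{2}\right) = u - \left(34 + 3 \left(\left(-18\right) \frac{1}{19} + 1\right)^{2}\right) = u - \left(34 + 3 \left(- \frac{18}{19} + 1\right)^{2}\right) = u - \left(34 + \frac{3}{361}\right) = u - \frac{12277}{361} = - \frac{12277}{361} + u$)
$\left(1907663 + 2848521\right) + W{\left(-1718,-1020 \right)} = \left(1907663 + 2848521\right) - \frac{632475}{361} = 4756184 - \frac{632475}{361} = \frac{1716349949}{361}$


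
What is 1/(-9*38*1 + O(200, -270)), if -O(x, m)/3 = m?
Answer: 1/468 ≈ 0.0021368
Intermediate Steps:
O(x, m) = -3*m
1/(-9*38*1 + O(200, -270)) = 1/(-9*38*1 - 3*(-270)) = 1/(-342*1 + 810) = 1/(-342 + 810) = 1/468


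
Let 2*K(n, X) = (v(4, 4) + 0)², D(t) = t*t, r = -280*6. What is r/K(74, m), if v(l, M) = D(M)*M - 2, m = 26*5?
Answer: -840/961 ≈ -0.87409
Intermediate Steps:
r = -1680 (r = -5*336 = -1680)
m = 130
D(t) = t²
v(l, M) = -2 + M³ (v(l, M) = M²*M - 2 = M³ - 2 = -2 + M³)
K(n, X) = 1922 (K(n, X) = ((-2 + 4³) + 0)²/2 = ((-2 + 64) + 0)²/2 = (62 + 0)²/2 = (½)*62² = (½)*3844 = 1922)
r/K(74, m) = -1680/1922 = -1680*1/1922 = -840/961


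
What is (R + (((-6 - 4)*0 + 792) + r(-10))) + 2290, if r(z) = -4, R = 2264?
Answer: 5342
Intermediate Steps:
(R + (((-6 - 4)*0 + 792) + r(-10))) + 2290 = (2264 + (((-6 - 4)*0 + 792) - 4)) + 2290 = (2264 + ((-10*0 + 792) - 4)) + 2290 = (2264 + ((0 + 792) - 4)) + 2290 = (2264 + (792 - 4)) + 2290 = (2264 + 788) + 2290 = 3052 + 2290 = 5342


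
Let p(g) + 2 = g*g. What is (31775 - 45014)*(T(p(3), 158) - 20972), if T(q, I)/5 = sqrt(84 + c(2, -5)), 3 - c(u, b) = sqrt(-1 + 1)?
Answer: 277648308 - 66195*sqrt(87) ≈ 2.7703e+8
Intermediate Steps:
c(u, b) = 3 (c(u, b) = 3 - sqrt(-1 + 1) = 3 - sqrt(0) = 3 - 1*0 = 3 + 0 = 3)
p(g) = -2 + g**2 (p(g) = -2 + g*g = -2 + g**2)
T(q, I) = 5*sqrt(87) (T(q, I) = 5*sqrt(84 + 3) = 5*sqrt(87))
(31775 - 45014)*(T(p(3), 158) - 20972) = (31775 - 45014)*(5*sqrt(87) - 20972) = -13239*(-20972 + 5*sqrt(87)) = 277648308 - 66195*sqrt(87)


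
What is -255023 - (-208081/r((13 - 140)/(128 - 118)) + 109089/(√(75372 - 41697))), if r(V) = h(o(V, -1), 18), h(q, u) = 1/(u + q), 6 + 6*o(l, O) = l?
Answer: 170514953/60 - 36363*√1347/2245 ≈ 2.8413e+6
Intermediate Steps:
o(l, O) = -1 + l/6
h(q, u) = 1/(q + u)
r(V) = 1/(17 + V/6) (r(V) = 1/((-1 + V/6) + 18) = 1/(17 + V/6))
-255023 - (-208081/r((13 - 140)/(128 - 118)) + 109089/(√(75372 - 41697))) = -255023 - (-(3537377 + 208081*(13 - 140)/(6*(128 - 118))) + 109089/(√(75372 - 41697))) = -255023 - (-208081/(6/(102 - 127/10)) + 109089/(√33675)) = -255023 - (-208081/(6/(102 - 127*⅒)) + 109089/((5*√1347))) = -255023 - (-208081/(6/(102 - 127/10)) + 109089*(√1347/6735)) = -255023 - (-208081/(6/(893/10)) + 36363*√1347/2245) = -255023 - (-208081/(6*(10/893)) + 36363*√1347/2245) = -255023 - (-208081/60/893 + 36363*√1347/2245) = -255023 - (-208081*893/60 + 36363*√1347/2245) = -255023 - (-185816333/60 + 36363*√1347/2245) = -255023 + (185816333/60 - 36363*√1347/2245) = 170514953/60 - 36363*√1347/2245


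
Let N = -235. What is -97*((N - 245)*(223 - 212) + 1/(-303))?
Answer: 155184577/303 ≈ 5.1216e+5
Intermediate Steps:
-97*((N - 245)*(223 - 212) + 1/(-303)) = -97*((-235 - 245)*(223 - 212) + 1/(-303)) = -97*(-480*11 - 1/303) = -97*(-5280 - 1/303) = -97*(-1599841/303) = 155184577/303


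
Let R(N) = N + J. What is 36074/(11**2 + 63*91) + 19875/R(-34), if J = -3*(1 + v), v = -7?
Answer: -57885533/46832 ≈ -1236.0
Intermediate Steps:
J = 18 (J = -3*(1 - 7) = -3*(-6) = 18)
R(N) = 18 + N (R(N) = N + 18 = 18 + N)
36074/(11**2 + 63*91) + 19875/R(-34) = 36074/(11**2 + 63*91) + 19875/(18 - 34) = 36074/(121 + 5733) + 19875/(-16) = 36074/5854 + 19875*(-1/16) = 36074*(1/5854) - 19875/16 = 18037/2927 - 19875/16 = -57885533/46832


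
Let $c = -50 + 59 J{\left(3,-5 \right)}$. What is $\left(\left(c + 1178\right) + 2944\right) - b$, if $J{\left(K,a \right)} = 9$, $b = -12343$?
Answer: $16946$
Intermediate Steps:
$c = 481$ ($c = -50 + 59 \cdot 9 = -50 + 531 = 481$)
$\left(\left(c + 1178\right) + 2944\right) - b = \left(\left(481 + 1178\right) + 2944\right) - -12343 = \left(1659 + 2944\right) + 12343 = 4603 + 12343 = 16946$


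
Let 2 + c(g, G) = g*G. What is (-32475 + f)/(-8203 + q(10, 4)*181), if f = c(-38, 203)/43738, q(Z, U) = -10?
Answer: 41776449/12880841 ≈ 3.2433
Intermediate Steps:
c(g, G) = -2 + G*g (c(g, G) = -2 + g*G = -2 + G*g)
f = -3858/21869 (f = (-2 + 203*(-38))/43738 = (-2 - 7714)*(1/43738) = -7716*1/43738 = -3858/21869 ≈ -0.17641)
(-32475 + f)/(-8203 + q(10, 4)*181) = (-32475 - 3858/21869)/(-8203 - 10*181) = -710199633/(21869*(-8203 - 1810)) = -710199633/21869/(-10013) = -710199633/21869*(-1/10013) = 41776449/12880841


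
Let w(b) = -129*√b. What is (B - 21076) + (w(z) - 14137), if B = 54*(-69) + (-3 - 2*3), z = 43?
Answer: -38948 - 129*√43 ≈ -39794.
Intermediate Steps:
B = -3735 (B = -3726 + (-3 - 6) = -3726 - 9 = -3735)
(B - 21076) + (w(z) - 14137) = (-3735 - 21076) + (-129*√43 - 14137) = -24811 + (-14137 - 129*√43) = -38948 - 129*√43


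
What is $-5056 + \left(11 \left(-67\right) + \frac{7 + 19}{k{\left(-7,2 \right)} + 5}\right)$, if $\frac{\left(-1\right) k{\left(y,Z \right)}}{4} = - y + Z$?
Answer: $- \frac{179609}{31} \approx -5793.8$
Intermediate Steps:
$k{\left(y,Z \right)} = - 4 Z + 4 y$ ($k{\left(y,Z \right)} = - 4 \left(- y + Z\right) = - 4 \left(Z - y\right) = - 4 Z + 4 y$)
$-5056 + \left(11 \left(-67\right) + \frac{7 + 19}{k{\left(-7,2 \right)} + 5}\right) = -5056 + \left(11 \left(-67\right) + \frac{7 + 19}{\left(\left(-4\right) 2 + 4 \left(-7\right)\right) + 5}\right) = -5056 - \left(737 - \frac{26}{\left(-8 - 28\right) + 5}\right) = -5056 - \left(737 - \frac{26}{-36 + 5}\right) = -5056 - \left(737 - \frac{26}{-31}\right) = -5056 + \left(-737 + 26 \left(- \frac{1}{31}\right)\right) = -5056 - \frac{22873}{31} = - \frac{179609}{31}$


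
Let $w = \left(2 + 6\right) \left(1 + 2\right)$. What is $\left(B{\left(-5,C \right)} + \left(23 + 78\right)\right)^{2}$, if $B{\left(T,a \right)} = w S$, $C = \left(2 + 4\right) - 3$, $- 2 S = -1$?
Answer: $12769$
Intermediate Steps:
$S = \frac{1}{2}$ ($S = \left(- \frac{1}{2}\right) \left(-1\right) = \frac{1}{2} \approx 0.5$)
$w = 24$ ($w = 8 \cdot 3 = 24$)
$C = 3$ ($C = 6 - 3 = 3$)
$B{\left(T,a \right)} = 12$ ($B{\left(T,a \right)} = 24 \cdot \frac{1}{2} = 12$)
$\left(B{\left(-5,C \right)} + \left(23 + 78\right)\right)^{2} = \left(12 + \left(23 + 78\right)\right)^{2} = \left(12 + 101\right)^{2} = 113^{2} = 12769$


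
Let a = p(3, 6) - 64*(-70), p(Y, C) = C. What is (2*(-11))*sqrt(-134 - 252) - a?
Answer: -4486 - 22*I*sqrt(386) ≈ -4486.0 - 432.23*I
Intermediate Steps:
a = 4486 (a = 6 - 64*(-70) = 6 + 4480 = 4486)
(2*(-11))*sqrt(-134 - 252) - a = (2*(-11))*sqrt(-134 - 252) - 1*4486 = -22*I*sqrt(386) - 4486 = -4486 - 22*I*sqrt(386)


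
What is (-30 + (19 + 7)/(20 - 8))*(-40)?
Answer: 3340/3 ≈ 1113.3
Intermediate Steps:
(-30 + (19 + 7)/(20 - 8))*(-40) = (-30 + 26/12)*(-40) = (-30 + 26*(1/12))*(-40) = (-30 + 13/6)*(-40) = -167/6*(-40) = 3340/3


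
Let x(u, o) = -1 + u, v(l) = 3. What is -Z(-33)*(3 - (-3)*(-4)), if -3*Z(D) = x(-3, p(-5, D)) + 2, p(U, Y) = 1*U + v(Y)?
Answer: 6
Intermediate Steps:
p(U, Y) = 3 + U (p(U, Y) = 1*U + 3 = U + 3 = 3 + U)
Z(D) = ⅔ (Z(D) = -((-1 - 3) + 2)/3 = -(-4 + 2)/3 = -⅓*(-2) = ⅔)
-Z(-33)*(3 - (-3)*(-4)) = -2*(3 - (-3)*(-4))/3 = -2*(3 - 1*12)/3 = -2*(3 - 12)/3 = -2*(-9)/3 = -1*(-6) = 6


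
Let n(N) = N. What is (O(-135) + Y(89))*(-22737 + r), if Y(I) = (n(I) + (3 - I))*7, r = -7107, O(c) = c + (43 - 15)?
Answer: 2566584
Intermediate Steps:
O(c) = 28 + c (O(c) = c + 28 = 28 + c)
Y(I) = 21 (Y(I) = (I + (3 - I))*7 = 3*7 = 21)
(O(-135) + Y(89))*(-22737 + r) = ((28 - 135) + 21)*(-22737 - 7107) = (-107 + 21)*(-29844) = -86*(-29844) = 2566584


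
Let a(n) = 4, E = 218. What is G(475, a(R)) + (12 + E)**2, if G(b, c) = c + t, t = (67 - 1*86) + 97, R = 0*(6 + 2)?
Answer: 52982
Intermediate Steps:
R = 0 (R = 0*8 = 0)
t = 78 (t = (67 - 86) + 97 = -19 + 97 = 78)
G(b, c) = 78 + c (G(b, c) = c + 78 = 78 + c)
G(475, a(R)) + (12 + E)**2 = (78 + 4) + (12 + 218)**2 = 82 + 230**2 = 82 + 52900 = 52982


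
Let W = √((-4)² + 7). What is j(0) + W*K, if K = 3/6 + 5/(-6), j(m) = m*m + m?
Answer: -√23/3 ≈ -1.5986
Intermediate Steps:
W = √23 (W = √(16 + 7) = √23 ≈ 4.7958)
j(m) = m + m² (j(m) = m² + m = m + m²)
K = -⅓ (K = 3*(⅙) + 5*(-⅙) = ½ - ⅚ = -⅓ ≈ -0.33333)
j(0) + W*K = 0*(1 + 0) + √23*(-⅓) = 0*1 - √23/3 = 0 - √23/3 = -√23/3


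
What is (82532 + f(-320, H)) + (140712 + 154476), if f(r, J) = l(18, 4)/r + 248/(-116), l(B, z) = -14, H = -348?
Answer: 1752611083/4640 ≈ 3.7772e+5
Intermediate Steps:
f(r, J) = -62/29 - 14/r (f(r, J) = -14/r + 248/(-116) = -14/r + 248*(-1/116) = -14/r - 62/29 = -62/29 - 14/r)
(82532 + f(-320, H)) + (140712 + 154476) = (82532 + (-62/29 - 14/(-320))) + (140712 + 154476) = (82532 + (-62/29 - 14*(-1/320))) + 295188 = (82532 + (-62/29 + 7/160)) + 295188 = (82532 - 9717/4640) + 295188 = 382938763/4640 + 295188 = 1752611083/4640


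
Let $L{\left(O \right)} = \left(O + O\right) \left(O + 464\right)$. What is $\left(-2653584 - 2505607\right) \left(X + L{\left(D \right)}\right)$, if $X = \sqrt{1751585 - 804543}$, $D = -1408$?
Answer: $-13714698072064 - 5159191 \sqrt{947042} \approx -1.372 \cdot 10^{13}$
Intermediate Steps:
$L{\left(O \right)} = 2 O \left(464 + O\right)$
$X = \sqrt{947042} \approx 973.16$
$\left(-2653584 - 2505607\right) \left(X + L{\left(D \right)}\right) = \left(-2653584 - 2505607\right) \left(\sqrt{947042} + 2 \left(-1408\right) \left(464 - 1408\right)\right) = - 5159191 \left(\sqrt{947042} + 2 \left(-1408\right) \left(-944\right)\right) = - 5159191 \left(\sqrt{947042} + 2658304\right) = - 5159191 \left(2658304 + \sqrt{947042}\right) = -13714698072064 - 5159191 \sqrt{947042}$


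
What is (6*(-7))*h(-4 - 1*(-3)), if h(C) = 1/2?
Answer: -21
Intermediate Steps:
h(C) = ½
(6*(-7))*h(-4 - 1*(-3)) = (6*(-7))*(½) = -42*½ = -21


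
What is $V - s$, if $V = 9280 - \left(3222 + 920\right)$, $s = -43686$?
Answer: $48824$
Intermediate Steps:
$V = 5138$ ($V = 9280 - 4142 = 5138$)
$V - s = 5138 - -43686 = 5138 + 43686 = 48824$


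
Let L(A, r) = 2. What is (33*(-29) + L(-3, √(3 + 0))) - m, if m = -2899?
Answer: 1944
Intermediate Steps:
(33*(-29) + L(-3, √(3 + 0))) - m = (33*(-29) + 2) - 1*(-2899) = (-957 + 2) + 2899 = -955 + 2899 = 1944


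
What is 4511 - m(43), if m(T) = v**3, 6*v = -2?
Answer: 121798/27 ≈ 4511.0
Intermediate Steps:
v = -1/3 (v = (1/6)*(-2) = -1/3 ≈ -0.33333)
m(T) = -1/27 (m(T) = (-1/3)**3 = -1/27)
4511 - m(43) = 4511 - 1*(-1/27) = 4511 + 1/27 = 121798/27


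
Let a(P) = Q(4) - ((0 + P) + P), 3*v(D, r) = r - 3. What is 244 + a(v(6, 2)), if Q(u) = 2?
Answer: 740/3 ≈ 246.67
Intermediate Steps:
v(D, r) = -1 + r/3 (v(D, r) = (r - 3)/3 = (-3 + r)/3 = -1 + r/3)
a(P) = 2 - 2*P (a(P) = 2 - ((0 + P) + P) = 2 - (P + P) = 2 - 2*P)
244 + a(v(6, 2)) = 244 + (2 - 2*(-1 + (⅓)*2)) = 244 + (2 - 2*(-1 + ⅔)) = 244 + (2 - 2*(-⅓)) = 244 + (2 + ⅔) = 244 + 8/3 = 740/3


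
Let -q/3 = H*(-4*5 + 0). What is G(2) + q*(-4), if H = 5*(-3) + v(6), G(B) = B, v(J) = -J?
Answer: 5042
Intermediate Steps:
H = -21 (H = 5*(-3) - 1*6 = -15 - 6 = -21)
q = -1260 (q = -(-63)*(-4*5 + 0) = -(-63)*(-20 + 0) = -(-63)*(-20) = -3*420 = -1260)
G(2) + q*(-4) = 2 - 1260*(-4) = 2 + 5040 = 5042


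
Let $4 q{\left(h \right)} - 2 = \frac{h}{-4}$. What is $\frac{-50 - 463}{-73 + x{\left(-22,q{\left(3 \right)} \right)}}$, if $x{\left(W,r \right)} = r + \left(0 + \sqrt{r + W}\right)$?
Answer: $\frac{3181968}{452707} + \frac{10944 i \sqrt{347}}{452707} \approx 7.0288 + 0.45032 i$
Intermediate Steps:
$q{\left(h \right)} = \frac{1}{2} - \frac{h}{16}$ ($q{\left(h \right)} = \frac{1}{2} + \frac{h \frac{1}{-4}}{4} = \frac{1}{2} + \frac{h \left(- \frac{1}{4}\right)}{4} = \frac{1}{2} + \frac{\left(- \frac{1}{4}\right) h}{4} = \frac{1}{2} - \frac{h}{16}$)
$x{\left(W,r \right)} = r + \sqrt{W + r}$ ($x{\left(W,r \right)} = r + \left(0 + \sqrt{W + r}\right) = r + \sqrt{W + r}$)
$\frac{-50 - 463}{-73 + x{\left(-22,q{\left(3 \right)} \right)}} = \frac{-50 - 463}{-73 + \left(\left(\frac{1}{2} - \frac{3}{16}\right) + \sqrt{-22 + \left(\frac{1}{2} - \frac{3}{16}\right)}\right)} = - \frac{513}{-73 + \left(\left(\frac{1}{2} - \frac{3}{16}\right) + \sqrt{-22 + \left(\frac{1}{2} - \frac{3}{16}\right)}\right)} = - \frac{513}{-73 + \left(\frac{5}{16} + \sqrt{-22 + \frac{5}{16}}\right)} = - \frac{513}{-73 + \left(\frac{5}{16} + \sqrt{- \frac{347}{16}}\right)} = - \frac{513}{-73 + \left(\frac{5}{16} + \frac{i \sqrt{347}}{4}\right)} = - \frac{513}{- \frac{1163}{16} + \frac{i \sqrt{347}}{4}}$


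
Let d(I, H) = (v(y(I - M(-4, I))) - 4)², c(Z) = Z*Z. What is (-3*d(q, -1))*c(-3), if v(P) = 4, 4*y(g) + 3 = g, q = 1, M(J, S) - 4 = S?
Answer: 0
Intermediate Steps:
M(J, S) = 4 + S
y(g) = -¾ + g/4
c(Z) = Z²
d(I, H) = 0 (d(I, H) = (4 - 4)² = 0² = 0)
(-3*d(q, -1))*c(-3) = -3*0*(-3)² = 0*9 = 0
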